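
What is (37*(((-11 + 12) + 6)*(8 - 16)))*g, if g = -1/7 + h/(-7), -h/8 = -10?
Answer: 23976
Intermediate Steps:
h = 80 (h = -8*(-10) = 80)
g = -81/7 (g = -1/7 + 80/(-7) = -1*⅐ + 80*(-⅐) = -⅐ - 80/7 = -81/7 ≈ -11.571)
(37*(((-11 + 12) + 6)*(8 - 16)))*g = (37*(((-11 + 12) + 6)*(8 - 16)))*(-81/7) = (37*((1 + 6)*(-8)))*(-81/7) = (37*(7*(-8)))*(-81/7) = (37*(-56))*(-81/7) = -2072*(-81/7) = 23976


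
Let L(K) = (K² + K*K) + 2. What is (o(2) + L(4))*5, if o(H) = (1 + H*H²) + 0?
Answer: 215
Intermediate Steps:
o(H) = 1 + H³ (o(H) = (1 + H³) + 0 = 1 + H³)
L(K) = 2 + 2*K² (L(K) = (K² + K²) + 2 = 2*K² + 2 = 2 + 2*K²)
(o(2) + L(4))*5 = ((1 + 2³) + (2 + 2*4²))*5 = ((1 + 8) + (2 + 2*16))*5 = (9 + (2 + 32))*5 = (9 + 34)*5 = 43*5 = 215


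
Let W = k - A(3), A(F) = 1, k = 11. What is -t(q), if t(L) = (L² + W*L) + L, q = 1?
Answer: -12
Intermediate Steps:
W = 10 (W = 11 - 1*1 = 11 - 1 = 10)
t(L) = L² + 11*L (t(L) = (L² + 10*L) + L = L² + 11*L)
-t(q) = -(11 + 1) = -12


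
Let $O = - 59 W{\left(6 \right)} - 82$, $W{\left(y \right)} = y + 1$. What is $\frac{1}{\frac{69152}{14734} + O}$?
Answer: $- \frac{7367}{3612089} \approx -0.0020395$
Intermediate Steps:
$W{\left(y \right)} = 1 + y$
$O = -495$ ($O = - 59 \left(1 + 6\right) - 82 = \left(-59\right) 7 - 82 = -413 - 82 = -495$)
$\frac{1}{\frac{69152}{14734} + O} = \frac{1}{\frac{69152}{14734} - 495} = \frac{1}{69152 \cdot \frac{1}{14734} - 495} = \frac{1}{\frac{34576}{7367} - 495} = \frac{1}{- \frac{3612089}{7367}} = - \frac{7367}{3612089}$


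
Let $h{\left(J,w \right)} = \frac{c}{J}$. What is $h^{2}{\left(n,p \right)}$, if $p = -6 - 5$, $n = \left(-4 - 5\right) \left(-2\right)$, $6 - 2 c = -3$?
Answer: $\frac{1}{16} \approx 0.0625$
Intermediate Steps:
$c = \frac{9}{2}$ ($c = 3 - - \frac{3}{2} = 3 + \frac{3}{2} = \frac{9}{2} \approx 4.5$)
$n = 18$ ($n = \left(-9\right) \left(-2\right) = 18$)
$p = -11$
$h{\left(J,w \right)} = \frac{9}{2 J}$
$h^{2}{\left(n,p \right)} = \left(\frac{9}{2 \cdot 18}\right)^{2} = \left(\frac{9}{2} \cdot \frac{1}{18}\right)^{2} = \left(\frac{1}{4}\right)^{2} = \frac{1}{16}$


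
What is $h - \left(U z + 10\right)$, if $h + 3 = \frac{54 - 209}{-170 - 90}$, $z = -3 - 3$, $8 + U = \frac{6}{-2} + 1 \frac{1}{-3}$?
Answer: $- \frac{4181}{52} \approx -80.404$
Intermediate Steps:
$U = - \frac{34}{3}$ ($U = -8 + \left(\frac{6}{-2} + 1 \frac{1}{-3}\right) = -8 + \left(6 \left(- \frac{1}{2}\right) + 1 \left(- \frac{1}{3}\right)\right) = -8 - \frac{10}{3} = - \frac{34}{3} \approx -11.333$)
$z = -6$
$h = - \frac{125}{52}$ ($h = -3 + \frac{54 - 209}{-170 - 90} = -3 - \frac{155}{-260} = -3 - - \frac{31}{52} = -3 + \frac{31}{52} = - \frac{125}{52} \approx -2.4038$)
$h - \left(U z + 10\right) = - \frac{125}{52} - \left(\left(- \frac{34}{3}\right) \left(-6\right) + 10\right) = - \frac{125}{52} - \left(68 + 10\right) = - \frac{125}{52} - 78 = - \frac{4181}{52}$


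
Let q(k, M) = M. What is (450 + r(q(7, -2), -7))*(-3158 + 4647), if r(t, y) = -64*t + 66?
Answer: 958916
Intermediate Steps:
r(t, y) = 66 - 64*t
(450 + r(q(7, -2), -7))*(-3158 + 4647) = (450 + (66 - 64*(-2)))*(-3158 + 4647) = (450 + (66 + 128))*1489 = (450 + 194)*1489 = 644*1489 = 958916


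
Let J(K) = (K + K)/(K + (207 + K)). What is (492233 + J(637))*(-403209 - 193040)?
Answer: -434664535400403/1481 ≈ -2.9349e+11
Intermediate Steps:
J(K) = 2*K/(207 + 2*K) (J(K) = (2*K)/(207 + 2*K) = 2*K/(207 + 2*K))
(492233 + J(637))*(-403209 - 193040) = (492233 + 2*637/(207 + 2*637))*(-403209 - 193040) = (492233 + 2*637/(207 + 1274))*(-596249) = (492233 + 2*637/1481)*(-596249) = (492233 + 2*637*(1/1481))*(-596249) = (492233 + 1274/1481)*(-596249) = (728998347/1481)*(-596249) = -434664535400403/1481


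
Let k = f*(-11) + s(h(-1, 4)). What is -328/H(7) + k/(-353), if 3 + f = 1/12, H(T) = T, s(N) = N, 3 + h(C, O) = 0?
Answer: -1391851/29652 ≈ -46.940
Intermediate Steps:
h(C, O) = -3 (h(C, O) = -3 + 0 = -3)
f = -35/12 (f = -3 + 1/12 = -35/12 ≈ -2.9167)
k = 349/12 (k = -35/12*(-11) - 3 = 385/12 - 3 = 349/12 ≈ 29.083)
-328/H(7) + k/(-353) = -328/7 + (349/12)/(-353) = -328*⅐ + (349/12)*(-1/353) = -328/7 - 349/4236 = -1391851/29652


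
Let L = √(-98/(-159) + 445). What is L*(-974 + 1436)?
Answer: 154*√11265627/53 ≈ 9752.6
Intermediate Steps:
L = √11265627/159 (L = √(-98*(-1/159) + 445) = √(98/159 + 445) = √(70853/159) = √11265627/159 ≈ 21.110)
L*(-974 + 1436) = (√11265627/159)*(-974 + 1436) = (√11265627/159)*462 = 154*√11265627/53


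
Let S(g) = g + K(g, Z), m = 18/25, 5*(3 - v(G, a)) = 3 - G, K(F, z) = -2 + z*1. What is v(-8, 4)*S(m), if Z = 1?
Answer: -28/125 ≈ -0.22400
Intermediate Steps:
K(F, z) = -2 + z
v(G, a) = 12/5 + G/5 (v(G, a) = 3 - (3 - G)/5 = 3 + (-⅗ + G/5) = 12/5 + G/5)
m = 18/25 (m = 18*(1/25) = 18/25 ≈ 0.72000)
S(g) = -1 + g (S(g) = g + (-2 + 1) = g - 1 = -1 + g)
v(-8, 4)*S(m) = (12/5 + (⅕)*(-8))*(-1 + 18/25) = (12/5 - 8/5)*(-7/25) = (⅘)*(-7/25) = -28/125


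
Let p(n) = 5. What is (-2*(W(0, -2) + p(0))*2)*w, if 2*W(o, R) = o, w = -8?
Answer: 160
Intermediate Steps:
W(o, R) = o/2
(-2*(W(0, -2) + p(0))*2)*w = (-2*((1/2)*0 + 5)*2)*(-8) = (-2*(0 + 5)*2)*(-8) = (-2*5*2)*(-8) = -10*2*(-8) = -20*(-8) = 160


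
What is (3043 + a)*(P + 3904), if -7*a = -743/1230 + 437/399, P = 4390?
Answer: 760548939007/30135 ≈ 2.5238e+7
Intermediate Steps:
a = -4229/60270 (a = -(-743/1230 + 437/399)/7 = -(-743*1/1230 + 437*(1/399))/7 = -(-743/1230 + 23/21)/7 = -⅐*4229/8610 = -4229/60270 ≈ -0.070168)
(3043 + a)*(P + 3904) = (3043 - 4229/60270)*(4390 + 3904) = (183397381/60270)*8294 = 760548939007/30135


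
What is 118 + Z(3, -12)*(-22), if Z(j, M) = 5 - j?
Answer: 74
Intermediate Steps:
118 + Z(3, -12)*(-22) = 118 + (5 - 1*3)*(-22) = 118 + (5 - 3)*(-22) = 118 + 2*(-22) = 118 - 44 = 74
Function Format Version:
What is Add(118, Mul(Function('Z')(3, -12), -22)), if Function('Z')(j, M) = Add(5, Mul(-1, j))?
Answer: 74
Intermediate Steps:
Add(118, Mul(Function('Z')(3, -12), -22)) = Add(118, Mul(Add(5, Mul(-1, 3)), -22)) = Add(118, Mul(Add(5, -3), -22)) = Add(118, Mul(2, -22)) = Add(118, -44) = 74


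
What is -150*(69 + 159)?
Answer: -34200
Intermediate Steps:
-150*(69 + 159) = -150*228 = -34200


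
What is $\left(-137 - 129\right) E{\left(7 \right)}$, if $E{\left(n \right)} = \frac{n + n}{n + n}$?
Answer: $-266$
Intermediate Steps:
$E{\left(n \right)} = 1$ ($E{\left(n \right)} = \frac{2 n}{2 n} = 2 n \frac{1}{2 n} = 1$)
$\left(-137 - 129\right) E{\left(7 \right)} = \left(-137 - 129\right) 1 = \left(-266\right) 1 = -266$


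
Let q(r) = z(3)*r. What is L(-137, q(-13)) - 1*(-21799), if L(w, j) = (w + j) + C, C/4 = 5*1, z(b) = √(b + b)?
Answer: 21682 - 13*√6 ≈ 21650.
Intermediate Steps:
z(b) = √2*√b (z(b) = √(2*b) = √2*√b)
C = 20 (C = 4*(5*1) = 4*5 = 20)
q(r) = r*√6 (q(r) = (√2*√3)*r = √6*r = r*√6)
L(w, j) = 20 + j + w (L(w, j) = (w + j) + 20 = (j + w) + 20 = 20 + j + w)
L(-137, q(-13)) - 1*(-21799) = (20 - 13*√6 - 137) - 1*(-21799) = (-117 - 13*√6) + 21799 = 21682 - 13*√6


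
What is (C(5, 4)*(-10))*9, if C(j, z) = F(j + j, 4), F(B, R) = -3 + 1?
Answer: 180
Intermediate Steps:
F(B, R) = -2
C(j, z) = -2
(C(5, 4)*(-10))*9 = -2*(-10)*9 = 20*9 = 180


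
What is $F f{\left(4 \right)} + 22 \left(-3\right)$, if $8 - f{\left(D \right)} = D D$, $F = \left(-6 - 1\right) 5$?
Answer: $214$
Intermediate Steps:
$F = -35$ ($F = \left(-7\right) 5 = -35$)
$f{\left(D \right)} = 8 - D^{2}$ ($f{\left(D \right)} = 8 - D D = 8 - D^{2}$)
$F f{\left(4 \right)} + 22 \left(-3\right) = - 35 \left(8 - 4^{2}\right) + 22 \left(-3\right) = - 35 \left(8 - 16\right) - 66 = \left(-35\right) \left(-8\right) - 66 = 280 - 66 = 214$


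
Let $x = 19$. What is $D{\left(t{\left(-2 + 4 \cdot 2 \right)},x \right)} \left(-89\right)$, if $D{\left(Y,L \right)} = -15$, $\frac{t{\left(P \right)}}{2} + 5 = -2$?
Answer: $1335$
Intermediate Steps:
$t{\left(P \right)} = -14$ ($t{\left(P \right)} = -10 + 2 \left(-2\right) = -10 - 4 = -14$)
$D{\left(t{\left(-2 + 4 \cdot 2 \right)},x \right)} \left(-89\right) = \left(-15\right) \left(-89\right) = 1335$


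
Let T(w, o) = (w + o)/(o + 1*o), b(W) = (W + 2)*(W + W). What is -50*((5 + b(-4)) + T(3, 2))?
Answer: -2225/2 ≈ -1112.5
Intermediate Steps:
b(W) = 2*W*(2 + W) (b(W) = (2 + W)*(2*W) = 2*W*(2 + W))
T(w, o) = (o + w)/(2*o) (T(w, o) = (o + w)/(o + o) = (o + w)/((2*o)) = (o + w)*(1/(2*o)) = (o + w)/(2*o))
-50*((5 + b(-4)) + T(3, 2)) = -50*((5 + 2*(-4)*(2 - 4)) + (½)*(2 + 3)/2) = -50*((5 + 2*(-4)*(-2)) + (½)*(½)*5) = -50*((5 + 16) + 5/4) = -50*(21 + 5/4) = -50*89/4 = -2225/2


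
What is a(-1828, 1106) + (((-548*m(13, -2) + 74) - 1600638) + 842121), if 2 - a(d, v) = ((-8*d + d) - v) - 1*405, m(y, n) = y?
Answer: -776850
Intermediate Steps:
a(d, v) = 407 + v + 7*d (a(d, v) = 2 - (((-8*d + d) - v) - 1*405) = 2 - ((-7*d - v) - 405) = 2 - ((-v - 7*d) - 405) = 2 - (-405 - v - 7*d) = 2 + (405 + v + 7*d) = 407 + v + 7*d)
a(-1828, 1106) + (((-548*m(13, -2) + 74) - 1600638) + 842121) = (407 + 1106 + 7*(-1828)) + (((-548*13 + 74) - 1600638) + 842121) = (407 + 1106 - 12796) + (((-7124 + 74) - 1600638) + 842121) = -11283 + ((-7050 - 1600638) + 842121) = -11283 + (-1607688 + 842121) = -11283 - 765567 = -776850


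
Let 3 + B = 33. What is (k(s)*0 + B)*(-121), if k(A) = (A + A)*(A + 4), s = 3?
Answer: -3630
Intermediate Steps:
B = 30 (B = -3 + 33 = 30)
k(A) = 2*A*(4 + A) (k(A) = (2*A)*(4 + A) = 2*A*(4 + A))
(k(s)*0 + B)*(-121) = ((2*3*(4 + 3))*0 + 30)*(-121) = ((2*3*7)*0 + 30)*(-121) = (42*0 + 30)*(-121) = (0 + 30)*(-121) = 30*(-121) = -3630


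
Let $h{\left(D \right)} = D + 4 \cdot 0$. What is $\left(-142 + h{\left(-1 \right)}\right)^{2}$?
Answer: $20449$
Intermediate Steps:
$h{\left(D \right)} = D$ ($h{\left(D \right)} = D + 0 = D$)
$\left(-142 + h{\left(-1 \right)}\right)^{2} = \left(-142 - 1\right)^{2} = \left(-143\right)^{2} = 20449$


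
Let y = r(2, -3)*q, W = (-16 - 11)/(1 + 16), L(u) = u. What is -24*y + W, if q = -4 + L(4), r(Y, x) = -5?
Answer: -27/17 ≈ -1.5882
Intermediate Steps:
W = -27/17 ≈ -1.5882
q = 0 (q = -4 + 4 = 0)
y = 0 (y = -5*0 = 0)
-24*y + W = -24*0 - 27/17 = 0 - 27/17 = -27/17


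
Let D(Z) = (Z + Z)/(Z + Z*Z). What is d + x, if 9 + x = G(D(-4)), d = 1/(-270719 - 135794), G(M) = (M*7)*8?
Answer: -56505310/1219539 ≈ -46.333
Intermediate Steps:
D(Z) = 2*Z/(Z + Z**2) (D(Z) = (2*Z)/(Z + Z**2) = 2*Z/(Z + Z**2))
G(M) = 56*M (G(M) = (7*M)*8 = 56*M)
d = -1/406513 (d = 1/(-406513) = -1/406513 ≈ -2.4599e-6)
x = -139/3 (x = -9 + 56*(2/(1 - 4)) = -9 + 56*(2/(-3)) = -9 + 56*(2*(-1/3)) = -9 + 56*(-2/3) = -9 - 112/3 = -139/3 ≈ -46.333)
d + x = -1/406513 - 139/3 = -56505310/1219539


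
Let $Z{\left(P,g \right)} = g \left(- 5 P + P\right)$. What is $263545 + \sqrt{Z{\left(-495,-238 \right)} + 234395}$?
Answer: $263545 + i \sqrt{236845} \approx 2.6355 \cdot 10^{5} + 486.67 i$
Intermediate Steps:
$Z{\left(P,g \right)} = - 4 P g$ ($Z{\left(P,g \right)} = g \left(- 4 P\right) = - 4 P g$)
$263545 + \sqrt{Z{\left(-495,-238 \right)} + 234395} = 263545 + \sqrt{\left(-4\right) \left(-495\right) \left(-238\right) + 234395} = 263545 + \sqrt{-471240 + 234395} = 263545 + \sqrt{-236845} = 263545 + i \sqrt{236845}$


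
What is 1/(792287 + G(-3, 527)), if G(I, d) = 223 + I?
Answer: 1/792507 ≈ 1.2618e-6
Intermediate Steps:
1/(792287 + G(-3, 527)) = 1/(792287 + (223 - 3)) = 1/(792287 + 220) = 1/792507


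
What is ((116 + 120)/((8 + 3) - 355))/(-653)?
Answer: 59/56158 ≈ 0.0010506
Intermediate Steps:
((116 + 120)/((8 + 3) - 355))/(-653) = (236/(11 - 355))*(-1/653) = (236/(-344))*(-1/653) = (236*(-1/344))*(-1/653) = -59/86*(-1/653) = 59/56158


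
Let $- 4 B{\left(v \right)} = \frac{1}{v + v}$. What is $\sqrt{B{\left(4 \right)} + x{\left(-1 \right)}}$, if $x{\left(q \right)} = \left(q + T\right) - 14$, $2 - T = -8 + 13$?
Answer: $\frac{i \sqrt{1154}}{8} \approx 4.2463 i$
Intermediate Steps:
$B{\left(v \right)} = - \frac{1}{8 v}$ ($B{\left(v \right)} = - \frac{1}{4 \left(v + v\right)} = - \frac{1}{4 \cdot 2 v} = - \frac{\frac{1}{2} \frac{1}{v}}{4} = - \frac{1}{8 v}$)
$T = -3$ ($T = 2 - \left(-8 + 13\right) = 2 - 5 = -3$)
$x{\left(q \right)} = -17 + q$ ($x{\left(q \right)} = \left(q - 3\right) - 14 = \left(-3 + q\right) - 14 = -17 + q$)
$\sqrt{B{\left(4 \right)} + x{\left(-1 \right)}} = \sqrt{- \frac{1}{8 \cdot 4} - 18} = \sqrt{\left(- \frac{1}{8}\right) \frac{1}{4} - 18} = \sqrt{- \frac{1}{32} - 18} = \sqrt{- \frac{577}{32}} = \frac{i \sqrt{1154}}{8}$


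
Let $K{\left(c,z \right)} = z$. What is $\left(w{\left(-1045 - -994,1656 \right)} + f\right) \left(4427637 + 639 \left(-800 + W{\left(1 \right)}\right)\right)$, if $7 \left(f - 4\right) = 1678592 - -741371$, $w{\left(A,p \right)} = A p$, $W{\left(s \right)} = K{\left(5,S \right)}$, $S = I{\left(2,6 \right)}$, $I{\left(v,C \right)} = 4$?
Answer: $1023864354201$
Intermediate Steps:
$S = 4$
$W{\left(s \right)} = 4$
$f = 345713$ ($f = 4 + \frac{1678592 - -741371}{7} = 4 + \frac{1678592 + 741371}{7} = 4 + \frac{1}{7} \cdot 2419963 = 4 + 345709 = 345713$)
$\left(w{\left(-1045 - -994,1656 \right)} + f\right) \left(4427637 + 639 \left(-800 + W{\left(1 \right)}\right)\right) = \left(\left(-1045 - -994\right) 1656 + 345713\right) \left(4427637 + 639 \left(-800 + 4\right)\right) = \left(\left(-1045 + 994\right) 1656 + 345713\right) \left(4427637 + 639 \left(-796\right)\right) = \left(\left(-51\right) 1656 + 345713\right) \left(4427637 - 508644\right) = \left(-84456 + 345713\right) 3918993 = 261257 \cdot 3918993 = 1023864354201$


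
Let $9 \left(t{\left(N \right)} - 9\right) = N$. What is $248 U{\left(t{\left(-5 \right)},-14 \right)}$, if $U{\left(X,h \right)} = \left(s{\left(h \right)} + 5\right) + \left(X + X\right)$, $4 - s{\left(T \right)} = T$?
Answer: $\frac{89032}{9} \approx 9892.4$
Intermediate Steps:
$s{\left(T \right)} = 4 - T$
$t{\left(N \right)} = 9 + \frac{N}{9}$
$U{\left(X,h \right)} = 9 - h + 2 X$ ($U{\left(X,h \right)} = \left(\left(4 - h\right) + 5\right) + \left(X + X\right) = \left(9 - h\right) + 2 X = 9 - h + 2 X$)
$248 U{\left(t{\left(-5 \right)},-14 \right)} = 248 \left(9 - -14 + 2 \left(9 + \frac{1}{9} \left(-5\right)\right)\right) = 248 \left(9 + 14 + 2 \left(9 - \frac{5}{9}\right)\right) = 248 \left(9 + 14 + 2 \cdot \frac{76}{9}\right) = 248 \left(9 + 14 + \frac{152}{9}\right) = 248 \cdot \frac{359}{9} = \frac{89032}{9}$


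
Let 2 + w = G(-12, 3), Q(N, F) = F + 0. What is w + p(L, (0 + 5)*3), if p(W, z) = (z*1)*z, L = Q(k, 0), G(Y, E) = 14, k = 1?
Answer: 237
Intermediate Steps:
Q(N, F) = F
w = 12 (w = -2 + 14 = 12)
L = 0
p(W, z) = z² (p(W, z) = z*z = z²)
w + p(L, (0 + 5)*3) = 12 + ((0 + 5)*3)² = 12 + (5*3)² = 12 + 15² = 12 + 225 = 237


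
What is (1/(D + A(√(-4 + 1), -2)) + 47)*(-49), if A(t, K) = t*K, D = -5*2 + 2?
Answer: 49*(-94*√3 + 375*I)/(2*(√3 - 4*I)) ≈ -2297.8 - 2.2334*I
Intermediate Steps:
D = -8 (D = -10 + 2 = -8)
A(t, K) = K*t
(1/(D + A(√(-4 + 1), -2)) + 47)*(-49) = (1/(-8 - 2*√(-4 + 1)) + 47)*(-49) = (1/(-8 - 2*I*√3) + 47)*(-49) = (47 + 1/(-8 - 2*I*√3))*(-49) = -2303 - 49/(-8 - 2*I*√3)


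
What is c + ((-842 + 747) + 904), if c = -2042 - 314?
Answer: -1547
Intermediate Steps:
c = -2356
c + ((-842 + 747) + 904) = -2356 + ((-842 + 747) + 904) = -2356 + (-95 + 904) = -2356 + 809 = -1547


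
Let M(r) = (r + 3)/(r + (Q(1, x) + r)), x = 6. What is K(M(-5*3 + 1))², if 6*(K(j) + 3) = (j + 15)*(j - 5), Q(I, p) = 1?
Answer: 1046716609/4782969 ≈ 218.84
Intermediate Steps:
M(r) = (3 + r)/(1 + 2*r) (M(r) = (r + 3)/(r + (1 + r)) = (3 + r)/(1 + 2*r))
K(j) = -3 + (-5 + j)*(15 + j)/6 (K(j) = -3 + ((j + 15)*(j - 5))/6 = -3 + ((15 + j)*(-5 + j))/6 = -3 + ((-5 + j)*(15 + j))/6 = -3 + (-5 + j)*(15 + j)/6)
K(M(-5*3 + 1))² = (-31/2 + ((3 + (-5*3 + 1))/(1 + 2*(-5*3 + 1)))²/6 + 5*((3 + (-5*3 + 1))/(1 + 2*(-5*3 + 1)))/3)² = (-31/2 + ((3 + (-15 + 1))/(1 + 2*(-15 + 1)))²/6 + 5*((3 + (-15 + 1))/(1 + 2*(-15 + 1)))/3)² = (-31/2 + ((3 - 14)/(1 + 2*(-14)))²/6 + 5*((3 - 14)/(1 + 2*(-14)))/3)² = (-31/2 + (-11/(1 - 28))²/6 + 5*(-11/(1 - 28))/3)² = (-31/2 + (-11/(-27))²/6 + 5*(-11/(-27))/3)² = (-31/2 + (-1/27*(-11))²/6 + 5*(-1/27*(-11))/3)² = (-31/2 + (11/27)²/6 + (5/3)*(11/27))² = (-31/2 + (⅙)*(121/729) + 55/81)² = (-31/2 + 121/4374 + 55/81)² = (-32353/2187)² = 1046716609/4782969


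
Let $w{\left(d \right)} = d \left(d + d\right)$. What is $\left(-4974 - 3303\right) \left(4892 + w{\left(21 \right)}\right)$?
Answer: $-47791398$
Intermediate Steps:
$w{\left(d \right)} = 2 d^{2}$ ($w{\left(d \right)} = d 2 d = 2 d^{2}$)
$\left(-4974 - 3303\right) \left(4892 + w{\left(21 \right)}\right) = \left(-4974 - 3303\right) \left(4892 + 2 \cdot 21^{2}\right) = - 8277 \left(4892 + 2 \cdot 441\right) = - 8277 \left(4892 + 882\right) = \left(-8277\right) 5774 = -47791398$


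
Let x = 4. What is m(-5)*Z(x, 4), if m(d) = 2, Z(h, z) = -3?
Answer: -6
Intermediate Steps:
m(-5)*Z(x, 4) = 2*(-3) = -6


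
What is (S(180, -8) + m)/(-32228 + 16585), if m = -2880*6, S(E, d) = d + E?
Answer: 17108/15643 ≈ 1.0937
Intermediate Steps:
S(E, d) = E + d
m = -17280
(S(180, -8) + m)/(-32228 + 16585) = ((180 - 8) - 17280)/(-32228 + 16585) = (172 - 17280)/(-15643) = -17108*(-1/15643) = 17108/15643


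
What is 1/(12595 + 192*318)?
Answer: 1/73651 ≈ 1.3578e-5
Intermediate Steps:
1/(12595 + 192*318) = 1/(12595 + 61056) = 1/73651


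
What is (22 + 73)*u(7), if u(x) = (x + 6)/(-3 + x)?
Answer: 1235/4 ≈ 308.75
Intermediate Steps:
u(x) = (6 + x)/(-3 + x)
(22 + 73)*u(7) = (22 + 73)*((6 + 7)/(-3 + 7)) = 95*(13/4) = 1235/4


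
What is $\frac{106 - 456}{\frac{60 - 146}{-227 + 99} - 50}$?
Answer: $\frac{3200}{451} \approx 7.0953$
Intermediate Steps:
$\frac{106 - 456}{\frac{60 - 146}{-227 + 99} - 50} = - \frac{350}{- \frac{86}{-128} - 50} = - \frac{350}{\left(-86\right) \left(- \frac{1}{128}\right) - 50} = - \frac{350}{\frac{43}{64} - 50} = - \frac{350}{- \frac{3157}{64}} = \left(-350\right) \left(- \frac{64}{3157}\right) = \frac{3200}{451}$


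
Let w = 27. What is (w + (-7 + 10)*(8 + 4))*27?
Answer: 1701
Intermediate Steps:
(w + (-7 + 10)*(8 + 4))*27 = (27 + (-7 + 10)*(8 + 4))*27 = (27 + 3*12)*27 = (27 + 36)*27 = 63*27 = 1701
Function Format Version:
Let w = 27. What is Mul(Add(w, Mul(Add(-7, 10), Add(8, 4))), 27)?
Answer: 1701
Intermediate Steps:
Mul(Add(w, Mul(Add(-7, 10), Add(8, 4))), 27) = Mul(Add(27, Mul(Add(-7, 10), Add(8, 4))), 27) = Mul(Add(27, Mul(3, 12)), 27) = Mul(Add(27, 36), 27) = Mul(63, 27) = 1701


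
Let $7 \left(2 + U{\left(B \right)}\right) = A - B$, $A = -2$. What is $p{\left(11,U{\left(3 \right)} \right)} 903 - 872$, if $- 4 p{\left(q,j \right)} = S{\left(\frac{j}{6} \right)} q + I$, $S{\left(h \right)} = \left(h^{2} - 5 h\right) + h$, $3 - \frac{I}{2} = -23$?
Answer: $- \frac{5917865}{336} \approx -17613.0$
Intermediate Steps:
$I = 52$ ($I = 6 - -46 = 6 + 46 = 52$)
$S{\left(h \right)} = h^{2} - 4 h$
$U{\left(B \right)} = - \frac{16}{7} - \frac{B}{7}$ ($U{\left(B \right)} = -2 + \frac{-2 - B}{7} = -2 - \left(\frac{2}{7} + \frac{B}{7}\right) = - \frac{16}{7} - \frac{B}{7}$)
$p{\left(q,j \right)} = -13 - \frac{j q \left(-4 + \frac{j}{6}\right)}{24}$ ($p{\left(q,j \right)} = - \frac{\frac{j}{6} \left(-4 + \frac{j}{6}\right) q + 52}{4} = - \frac{\frac{j \left(-4 + \frac{j}{6}\right)}{6} q + 52}{4} = - \frac{\frac{j q \left(-4 + \frac{j}{6}\right)}{6} + 52}{4} = - \frac{52 + \frac{j q \left(-4 + \frac{j}{6}\right)}{6}}{4} = -13 - \frac{j q \left(-4 + \frac{j}{6}\right)}{24}$)
$p{\left(11,U{\left(3 \right)} \right)} 903 - 872 = \left(-13 - \frac{1}{144} \left(- \frac{16}{7} - \frac{3}{7}\right) 11 \left(-24 - \frac{19}{7}\right)\right) 903 - 872 = \left(-13 - \left(- \frac{19}{1008}\right) 11 \left(-24 - \frac{19}{7}\right)\right) 903 - 872 = \left(-13 - \left(- \frac{19}{1008}\right) 11 \left(- \frac{187}{7}\right)\right) 903 - 872 = \left(-13 - \frac{39083}{7056}\right) 903 - 872 = \left(- \frac{130811}{7056}\right) 903 - 872 = - \frac{5624873}{336} - 872 = - \frac{5917865}{336}$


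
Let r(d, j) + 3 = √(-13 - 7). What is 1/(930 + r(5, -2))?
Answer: 927/859349 - 2*I*√5/859349 ≈ 0.0010787 - 5.2041e-6*I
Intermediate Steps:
r(d, j) = -3 + 2*I*√5 (r(d, j) = -3 + √(-13 - 7) = -3 + √(-20) = -3 + 2*I*√5)
1/(930 + r(5, -2)) = 1/(930 + (-3 + 2*I*√5)) = 1/(927 + 2*I*√5)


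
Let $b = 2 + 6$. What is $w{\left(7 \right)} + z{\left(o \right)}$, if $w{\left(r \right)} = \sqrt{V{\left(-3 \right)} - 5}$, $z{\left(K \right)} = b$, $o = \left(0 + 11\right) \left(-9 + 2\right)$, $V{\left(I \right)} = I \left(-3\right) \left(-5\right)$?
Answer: $8 + 5 i \sqrt{2} \approx 8.0 + 7.0711 i$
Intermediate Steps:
$b = 8$
$V{\left(I \right)} = 15 I$ ($V{\left(I \right)} = - 3 I \left(-5\right) = 15 I$)
$o = -77$ ($o = 11 \left(-7\right) = -77$)
$z{\left(K \right)} = 8$
$w{\left(r \right)} = 5 i \sqrt{2}$ ($w{\left(r \right)} = \sqrt{15 \left(-3\right) - 5} = \sqrt{-45 - 5} = \sqrt{-50} = 5 i \sqrt{2}$)
$w{\left(7 \right)} + z{\left(o \right)} = 5 i \sqrt{2} + 8 = 8 + 5 i \sqrt{2}$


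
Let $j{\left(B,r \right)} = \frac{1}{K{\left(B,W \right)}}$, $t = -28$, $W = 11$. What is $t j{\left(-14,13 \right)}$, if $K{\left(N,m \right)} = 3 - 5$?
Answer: $14$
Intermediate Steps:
$K{\left(N,m \right)} = -2$
$j{\left(B,r \right)} = - \frac{1}{2}$ ($j{\left(B,r \right)} = \frac{1}{-2} = - \frac{1}{2}$)
$t j{\left(-14,13 \right)} = \left(-28\right) \left(- \frac{1}{2}\right) = 14$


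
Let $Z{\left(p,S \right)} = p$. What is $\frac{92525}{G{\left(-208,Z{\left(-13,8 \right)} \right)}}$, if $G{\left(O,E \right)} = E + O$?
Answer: $- \frac{92525}{221} \approx -418.67$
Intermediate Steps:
$\frac{92525}{G{\left(-208,Z{\left(-13,8 \right)} \right)}} = \frac{92525}{-13 - 208} = \frac{92525}{-221} = 92525 \left(- \frac{1}{221}\right) = - \frac{92525}{221}$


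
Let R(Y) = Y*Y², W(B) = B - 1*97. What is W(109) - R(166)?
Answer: -4574284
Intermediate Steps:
W(B) = -97 + B (W(B) = B - 97 = -97 + B)
R(Y) = Y³
W(109) - R(166) = (-97 + 109) - 1*166³ = 12 - 1*4574296 = 12 - 4574296 = -4574284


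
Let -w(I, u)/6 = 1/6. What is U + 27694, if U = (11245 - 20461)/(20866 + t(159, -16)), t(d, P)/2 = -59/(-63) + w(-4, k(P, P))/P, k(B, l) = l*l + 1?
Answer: 291266197010/10517471 ≈ 27694.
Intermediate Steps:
k(B, l) = 1 + l² (k(B, l) = l² + 1 = 1 + l²)
w(I, u) = -1 (w(I, u) = -6/6 = -6*⅙ = -1)
t(d, P) = 118/63 - 2/P (t(d, P) = 2*(-59/(-63) - 1/P) = 2*(-59*(-1/63) - 1/P) = 2*(59/63 - 1/P) = 118/63 - 2/P)
U = -4644864/10517471 (U = (11245 - 20461)/(20866 + (118/63 - 2/(-16))) = -9216/(20866 + (118/63 - 2*(-1/16))) = -9216/(20866 + (118/63 + ⅛)) = -9216/(20866 + 1007/504) = -9216/10517471/504 = -9216*504/10517471 = -4644864/10517471 ≈ -0.44163)
U + 27694 = -4644864/10517471 + 27694 = 291266197010/10517471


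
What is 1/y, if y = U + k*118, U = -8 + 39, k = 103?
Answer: 1/12185 ≈ 8.2068e-5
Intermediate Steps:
U = 31
y = 12185 (y = 31 + 103*118 = 31 + 12154 = 12185)
1/y = 1/12185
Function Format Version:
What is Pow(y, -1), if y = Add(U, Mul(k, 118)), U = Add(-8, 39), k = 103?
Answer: Rational(1, 12185) ≈ 8.2068e-5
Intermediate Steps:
U = 31
y = 12185 (y = Add(31, Mul(103, 118)) = Add(31, 12154) = 12185)
Pow(y, -1) = Pow(12185, -1) = Rational(1, 12185)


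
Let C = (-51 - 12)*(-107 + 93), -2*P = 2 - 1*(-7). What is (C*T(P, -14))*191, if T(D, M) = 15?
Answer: 2526930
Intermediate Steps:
P = -9/2 (P = -(2 - 1*(-7))/2 = -(2 + 7)/2 = -½*9 = -9/2 ≈ -4.5000)
C = 882 (C = -63*(-14) = 882)
(C*T(P, -14))*191 = (882*15)*191 = 13230*191 = 2526930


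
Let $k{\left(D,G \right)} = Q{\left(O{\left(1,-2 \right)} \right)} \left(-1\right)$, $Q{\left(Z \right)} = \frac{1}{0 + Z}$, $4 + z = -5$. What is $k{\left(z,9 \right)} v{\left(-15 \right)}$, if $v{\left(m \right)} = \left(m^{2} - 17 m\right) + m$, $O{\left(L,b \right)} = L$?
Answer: $-465$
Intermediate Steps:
$z = -9$ ($z = -4 - 5 = -9$)
$v{\left(m \right)} = m^{2} - 16 m$
$Q{\left(Z \right)} = \frac{1}{Z}$
$k{\left(D,G \right)} = -1$ ($k{\left(D,G \right)} = 1^{-1} \left(-1\right) = 1 \left(-1\right) = -1$)
$k{\left(z,9 \right)} v{\left(-15 \right)} = - \left(-15\right) \left(-16 - 15\right) = - \left(-15\right) \left(-31\right) = \left(-1\right) 465 = -465$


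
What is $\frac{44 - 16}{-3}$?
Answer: $- \frac{28}{3} \approx -9.3333$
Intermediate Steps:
$\frac{44 - 16}{-3} = \left(- \frac{1}{3}\right) 28 = - \frac{28}{3}$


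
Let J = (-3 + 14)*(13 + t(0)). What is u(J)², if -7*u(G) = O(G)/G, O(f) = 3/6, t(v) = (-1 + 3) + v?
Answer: 1/5336100 ≈ 1.8740e-7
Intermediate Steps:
t(v) = 2 + v
O(f) = ½ (O(f) = 3*(⅙) = ½)
J = 165 (J = (-3 + 14)*(13 + (2 + 0)) = 11*(13 + 2) = 11*15 = 165)
u(G) = -1/(14*G)
u(J)² = (-1/14/165)² = (-1/14*1/165)² = (-1/2310)² = 1/5336100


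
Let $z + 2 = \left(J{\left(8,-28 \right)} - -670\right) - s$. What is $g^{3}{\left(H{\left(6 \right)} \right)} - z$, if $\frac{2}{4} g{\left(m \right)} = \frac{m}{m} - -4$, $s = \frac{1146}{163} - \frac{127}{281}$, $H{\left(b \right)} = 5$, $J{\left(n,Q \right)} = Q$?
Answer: $\frac{16790405}{45803} \approx 366.58$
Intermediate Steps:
$s = \frac{301325}{45803}$ ($s = 1146 \cdot \frac{1}{163} - \frac{127}{281} = \frac{1146}{163} - \frac{127}{281} = \frac{301325}{45803} \approx 6.5787$)
$g{\left(m \right)} = 10$ ($g{\left(m \right)} = 2 \left(\frac{m}{m} - -4\right) = 2 \left(1 + 4\right) = 2 \cdot 5 = 10$)
$z = \frac{29012595}{45803}$ ($z = -2 - - \frac{29104201}{45803} = -2 + \left(\left(-28 + 670\right) - \frac{301325}{45803}\right) = -2 + \left(642 - \frac{301325}{45803}\right) = -2 + \frac{29104201}{45803} = \frac{29012595}{45803} \approx 633.42$)
$g^{3}{\left(H{\left(6 \right)} \right)} - z = 10^{3} - \frac{29012595}{45803} = 1000 - \frac{29012595}{45803} = \frac{16790405}{45803}$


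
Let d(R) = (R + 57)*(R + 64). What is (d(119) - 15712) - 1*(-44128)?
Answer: 60624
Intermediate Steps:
d(R) = (57 + R)*(64 + R)
(d(119) - 15712) - 1*(-44128) = ((3648 + 119**2 + 121*119) - 15712) - 1*(-44128) = ((3648 + 14161 + 14399) - 15712) + 44128 = (32208 - 15712) + 44128 = 16496 + 44128 = 60624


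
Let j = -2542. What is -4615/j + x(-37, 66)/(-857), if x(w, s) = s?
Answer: 3787283/2178494 ≈ 1.7385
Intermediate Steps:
-4615/j + x(-37, 66)/(-857) = -4615/(-2542) + 66/(-857) = -4615*(-1/2542) + 66*(-1/857) = 4615/2542 - 66/857 = 3787283/2178494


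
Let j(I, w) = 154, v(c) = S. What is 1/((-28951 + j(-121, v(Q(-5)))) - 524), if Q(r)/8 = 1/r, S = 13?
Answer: -1/29321 ≈ -3.4105e-5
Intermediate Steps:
Q(r) = 8/r
v(c) = 13
1/((-28951 + j(-121, v(Q(-5)))) - 524) = 1/((-28951 + 154) - 524) = 1/(-28797 - 524) = 1/(-29321) = -1/29321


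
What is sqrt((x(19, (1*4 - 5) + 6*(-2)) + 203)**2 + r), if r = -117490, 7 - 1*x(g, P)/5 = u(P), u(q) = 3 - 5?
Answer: I*sqrt(55986) ≈ 236.61*I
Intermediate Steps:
u(q) = -2
x(g, P) = 45 (x(g, P) = 35 - 5*(-2) = 35 + 10 = 45)
sqrt((x(19, (1*4 - 5) + 6*(-2)) + 203)**2 + r) = sqrt((45 + 203)**2 - 117490) = sqrt(248**2 - 117490) = sqrt(61504 - 117490) = sqrt(-55986) = I*sqrt(55986)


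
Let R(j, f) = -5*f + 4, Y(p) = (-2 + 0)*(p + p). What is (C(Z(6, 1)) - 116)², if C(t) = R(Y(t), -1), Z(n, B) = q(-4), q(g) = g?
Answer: 11449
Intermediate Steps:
Y(p) = -4*p
R(j, f) = 4 - 5*f
Z(n, B) = -4
C(t) = 9 (C(t) = 4 - 5*(-1) = 4 + 5 = 9)
(C(Z(6, 1)) - 116)² = (9 - 116)² = (-107)² = 11449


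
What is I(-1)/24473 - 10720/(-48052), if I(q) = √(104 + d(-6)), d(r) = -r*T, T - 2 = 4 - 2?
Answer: 2680/12013 + 8*√2/24473 ≈ 0.22355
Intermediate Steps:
T = 4 (T = 2 + (4 - 2) = 2 + 2 = 4)
d(r) = -4*r (d(r) = -r*4 = -4*r)
I(q) = 8*√2 (I(q) = √(104 - 4*(-6)) = √(104 + 24) = √128 = 8*√2)
I(-1)/24473 - 10720/(-48052) = (8*√2)/24473 - 10720/(-48052) = (8*√2)*(1/24473) - 10720*(-1/48052) = 8*√2/24473 + 2680/12013 = 2680/12013 + 8*√2/24473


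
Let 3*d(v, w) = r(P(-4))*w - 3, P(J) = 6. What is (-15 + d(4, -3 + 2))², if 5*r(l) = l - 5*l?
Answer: 5184/25 ≈ 207.36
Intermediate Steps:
r(l) = -4*l/5 (r(l) = (l - 5*l)/5 = (-4*l)/5 = -4*l/5)
d(v, w) = -1 - 8*w/5 (d(v, w) = ((-⅘*6)*w - 3)/3 = (-24*w/5 - 3)/3 = (-3 - 24*w/5)/3 = -1 - 8*w/5)
(-15 + d(4, -3 + 2))² = (-15 + (-1 - 8*(-3 + 2)/5))² = (-15 + (-1 - 8/5*(-1)))² = (-15 + (-1 + 8/5))² = (-15 + ⅗)² = (-72/5)² = 5184/25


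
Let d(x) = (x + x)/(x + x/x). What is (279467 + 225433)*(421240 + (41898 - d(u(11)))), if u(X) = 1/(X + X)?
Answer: 5378281642800/23 ≈ 2.3384e+11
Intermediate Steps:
u(X) = 1/(2*X)
d(x) = 2*x/(1 + x) (d(x) = (2*x)/(x + 1) = (2*x)/(1 + x) = 2*x/(1 + x))
(279467 + 225433)*(421240 + (41898 - d(u(11)))) = (279467 + 225433)*(421240 + (41898 - 2*(½)/11/(1 + (½)/11))) = 504900*(421240 + (41898 - 2*(½)*(1/11)/(1 + (½)*(1/11)))) = 504900*(421240 + (41898 - 2/(22*(1 + 1/22)))) = 504900*(421240 + (41898 - 2/(22*23/22))) = 504900*(421240 + (41898 - 2*22/(22*23))) = 504900*(421240 + (41898 - 1*2/23)) = 504900*(421240 + (41898 - 2/23)) = 504900*(421240 + 963652/23) = 504900*(10652172/23) = 5378281642800/23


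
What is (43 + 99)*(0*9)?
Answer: 0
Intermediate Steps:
(43 + 99)*(0*9) = 142*0 = 0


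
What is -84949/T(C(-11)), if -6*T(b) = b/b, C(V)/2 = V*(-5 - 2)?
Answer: 509694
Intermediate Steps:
C(V) = -14*V (C(V) = 2*(V*(-5 - 2)) = 2*(V*(-7)) = 2*(-7*V) = -14*V)
T(b) = -⅙ (T(b) = -b/(6*b) = -⅙*1 = -⅙)
-84949/T(C(-11)) = -84949/(-⅙) = -84949*(-6) = 509694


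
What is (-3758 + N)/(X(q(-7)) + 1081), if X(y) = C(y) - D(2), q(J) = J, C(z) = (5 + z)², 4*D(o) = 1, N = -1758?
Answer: -22064/4339 ≈ -5.0850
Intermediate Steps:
D(o) = ¼ (D(o) = (¼)*1 = ¼)
X(y) = -¼ + (5 + y)² (X(y) = (5 + y)² - 1*¼ = (5 + y)² - ¼ = -¼ + (5 + y)²)
(-3758 + N)/(X(q(-7)) + 1081) = (-3758 - 1758)/((-¼ + (5 - 7)²) + 1081) = -5516/((-¼ + (-2)²) + 1081) = -5516/((-¼ + 4) + 1081) = -5516/(15/4 + 1081) = -5516/4339/4 = -5516*4/4339 = -22064/4339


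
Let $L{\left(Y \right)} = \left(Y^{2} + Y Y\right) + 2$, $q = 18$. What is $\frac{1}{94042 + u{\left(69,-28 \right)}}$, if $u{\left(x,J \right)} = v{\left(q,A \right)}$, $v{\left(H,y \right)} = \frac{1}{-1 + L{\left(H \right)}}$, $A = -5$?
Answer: $\frac{649}{61033259} \approx 1.0634 \cdot 10^{-5}$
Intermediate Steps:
$L{\left(Y \right)} = 2 + 2 Y^{2}$ ($L{\left(Y \right)} = \left(Y^{2} + Y^{2}\right) + 2 = 2 Y^{2} + 2 = 2 + 2 Y^{2}$)
$v{\left(H,y \right)} = \frac{1}{1 + 2 H^{2}}$ ($v{\left(H,y \right)} = \frac{1}{-1 + \left(2 + 2 H^{2}\right)} = \frac{1}{1 + 2 H^{2}}$)
$u{\left(x,J \right)} = \frac{1}{649}$ ($u{\left(x,J \right)} = \frac{1}{1 + 2 \cdot 18^{2}} = \frac{1}{1 + 2 \cdot 324} = \frac{1}{1 + 648} = \frac{1}{649}$)
$\frac{1}{94042 + u{\left(69,-28 \right)}} = \frac{1}{94042 + \frac{1}{649}} = \frac{1}{\frac{61033259}{649}} = \frac{649}{61033259}$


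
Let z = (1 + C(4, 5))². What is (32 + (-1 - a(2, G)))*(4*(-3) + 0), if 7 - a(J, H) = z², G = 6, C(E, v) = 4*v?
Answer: -2334060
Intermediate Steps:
z = 441 (z = (1 + 4*5)² = (1 + 20)² = 21² = 441)
a(J, H) = -194474 (a(J, H) = 7 - 1*441² = 7 - 1*194481 = 7 - 194481 = -194474)
(32 + (-1 - a(2, G)))*(4*(-3) + 0) = (32 + (-1 - 1*(-194474)))*(4*(-3) + 0) = (32 + (-1 + 194474))*(-12 + 0) = (32 + 194473)*(-12) = 194505*(-12) = -2334060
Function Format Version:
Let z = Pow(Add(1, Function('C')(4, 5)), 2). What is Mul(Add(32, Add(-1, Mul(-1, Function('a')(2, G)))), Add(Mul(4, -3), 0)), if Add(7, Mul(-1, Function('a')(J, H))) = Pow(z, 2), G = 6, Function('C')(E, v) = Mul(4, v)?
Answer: -2334060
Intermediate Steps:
z = 441 (z = Pow(Add(1, Mul(4, 5)), 2) = Pow(Add(1, 20), 2) = Pow(21, 2) = 441)
Function('a')(J, H) = -194474 (Function('a')(J, H) = Add(7, Mul(-1, Pow(441, 2))) = Add(7, Mul(-1, 194481)) = Add(7, -194481) = -194474)
Mul(Add(32, Add(-1, Mul(-1, Function('a')(2, G)))), Add(Mul(4, -3), 0)) = Mul(Add(32, Add(-1, Mul(-1, -194474))), Add(Mul(4, -3), 0)) = Mul(Add(32, Add(-1, 194474)), Add(-12, 0)) = Mul(Add(32, 194473), -12) = Mul(194505, -12) = -2334060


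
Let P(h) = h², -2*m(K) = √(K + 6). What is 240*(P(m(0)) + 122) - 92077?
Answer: -62437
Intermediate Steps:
m(K) = -√(6 + K)/2 (m(K) = -√(K + 6)/2 = -√(6 + K)/2)
240*(P(m(0)) + 122) - 92077 = 240*((-√(6 + 0)/2)² + 122) - 92077 = 240*((-√6/2)² + 122) - 92077 = 240*(3/2 + 122) - 92077 = 240*(247/2) - 92077 = 29640 - 92077 = -62437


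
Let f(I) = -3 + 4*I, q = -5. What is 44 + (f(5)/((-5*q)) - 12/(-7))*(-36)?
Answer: -7384/175 ≈ -42.194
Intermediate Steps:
44 + (f(5)/((-5*q)) - 12/(-7))*(-36) = 44 + ((-3 + 4*5)/((-5*(-5))) - 12/(-7))*(-36) = 44 + ((-3 + 20)/25 - 12*(-1/7))*(-36) = 44 + (17*(1/25) + 12/7)*(-36) = 44 + (17/25 + 12/7)*(-36) = 44 + (419/175)*(-36) = 44 - 15084/175 = -7384/175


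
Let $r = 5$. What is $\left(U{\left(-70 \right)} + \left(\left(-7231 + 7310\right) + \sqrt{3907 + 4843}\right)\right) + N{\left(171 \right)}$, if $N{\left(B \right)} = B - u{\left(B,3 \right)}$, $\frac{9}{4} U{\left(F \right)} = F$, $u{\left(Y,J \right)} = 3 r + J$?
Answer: $\frac{1808}{9} + 25 \sqrt{14} \approx 294.43$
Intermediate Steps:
$u{\left(Y,J \right)} = 15 + J$ ($u{\left(Y,J \right)} = 3 \cdot 5 + J = 15 + J$)
$U{\left(F \right)} = \frac{4 F}{9}$
$N{\left(B \right)} = -18 + B$ ($N{\left(B \right)} = B - \left(15 + 3\right) = B - 18 = -18 + B$)
$\left(U{\left(-70 \right)} + \left(\left(-7231 + 7310\right) + \sqrt{3907 + 4843}\right)\right) + N{\left(171 \right)} = \left(\frac{4}{9} \left(-70\right) + \left(\left(-7231 + 7310\right) + \sqrt{3907 + 4843}\right)\right) + \left(-18 + 171\right) = \left(- \frac{280}{9} + \left(79 + \sqrt{8750}\right)\right) + 153 = \left(- \frac{280}{9} + \left(79 + 25 \sqrt{14}\right)\right) + 153 = \left(\frac{431}{9} + 25 \sqrt{14}\right) + 153 = \frac{1808}{9} + 25 \sqrt{14}$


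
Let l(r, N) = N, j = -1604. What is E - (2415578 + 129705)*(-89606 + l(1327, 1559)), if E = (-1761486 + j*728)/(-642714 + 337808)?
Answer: 34165408264348952/152453 ≈ 2.2410e+11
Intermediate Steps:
E = 1464599/152453 (E = (-1761486 - 1604*728)/(-642714 + 337808) = (-1761486 - 1167712)/(-304906) = -2929198*(-1/304906) = 1464599/152453 ≈ 9.6069)
E - (2415578 + 129705)*(-89606 + l(1327, 1559)) = 1464599/152453 - (2415578 + 129705)*(-89606 + 1559) = 1464599/152453 - 2545283*(-88047) = 1464599/152453 - 1*(-224104532301) = 1464599/152453 + 224104532301 = 34165408264348952/152453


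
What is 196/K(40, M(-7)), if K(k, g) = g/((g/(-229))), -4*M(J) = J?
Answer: -196/229 ≈ -0.85590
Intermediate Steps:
M(J) = -J/4
K(k, g) = -229 (K(k, g) = g/((g*(-1/229))) = g/((-g/229)) = g*(-229/g) = -229)
196/K(40, M(-7)) = 196/(-229) = 196*(-1/229) = -196/229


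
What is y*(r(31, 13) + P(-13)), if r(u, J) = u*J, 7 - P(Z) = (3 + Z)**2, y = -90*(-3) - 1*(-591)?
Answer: 266910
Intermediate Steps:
y = 861 (y = 270 + 591 = 861)
P(Z) = 7 - (3 + Z)**2
r(u, J) = J*u
y*(r(31, 13) + P(-13)) = 861*(13*31 + (7 - (3 - 13)**2)) = 861*(403 + (7 - 1*(-10)**2)) = 861*(403 + (7 - 1*100)) = 861*(403 + (7 - 100)) = 861*(403 - 93) = 861*310 = 266910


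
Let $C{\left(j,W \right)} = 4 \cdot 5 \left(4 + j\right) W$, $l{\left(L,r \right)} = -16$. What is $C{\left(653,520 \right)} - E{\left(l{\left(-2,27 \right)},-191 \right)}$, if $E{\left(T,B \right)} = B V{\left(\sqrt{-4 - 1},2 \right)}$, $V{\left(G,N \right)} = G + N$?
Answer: $6833182 + 191 i \sqrt{5} \approx 6.8332 \cdot 10^{6} + 427.09 i$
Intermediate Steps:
$C{\left(j,W \right)} = W \left(80 + 20 j\right)$ ($C{\left(j,W \right)} = 20 \left(4 + j\right) W = \left(80 + 20 j\right) W = W \left(80 + 20 j\right)$)
$E{\left(T,B \right)} = B \left(2 + i \sqrt{5}\right)$ ($E{\left(T,B \right)} = B \left(\sqrt{-4 - 1} + 2\right) = B \left(\sqrt{-5} + 2\right) = B \left(i \sqrt{5} + 2\right) = B \left(2 + i \sqrt{5}\right)$)
$C{\left(653,520 \right)} - E{\left(l{\left(-2,27 \right)},-191 \right)} = 20 \cdot 520 \left(4 + 653\right) - - 191 \left(2 + i \sqrt{5}\right) = 20 \cdot 520 \cdot 657 - \left(-382 - 191 i \sqrt{5}\right) = 6832800 + \left(382 + 191 i \sqrt{5}\right) = 6833182 + 191 i \sqrt{5}$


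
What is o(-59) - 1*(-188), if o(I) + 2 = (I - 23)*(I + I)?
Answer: 9862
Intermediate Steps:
o(I) = -2 + 2*I*(-23 + I) (o(I) = -2 + (I - 23)*(I + I) = -2 + (-23 + I)*(2*I) = -2 + 2*I*(-23 + I))
o(-59) - 1*(-188) = (-2 - 46*(-59) + 2*(-59)²) - 1*(-188) = (-2 + 2714 + 2*3481) + 188 = (-2 + 2714 + 6962) + 188 = 9674 + 188 = 9862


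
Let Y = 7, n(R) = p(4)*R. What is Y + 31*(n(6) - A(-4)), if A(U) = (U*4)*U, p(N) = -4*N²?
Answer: -13881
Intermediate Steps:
A(U) = 4*U² (A(U) = (4*U)*U = 4*U²)
n(R) = -64*R (n(R) = (-4*4²)*R = (-4*16)*R = -64*R)
Y + 31*(n(6) - A(-4)) = 7 + 31*(-64*6 - 4*(-4)²) = 7 + 31*(-384 - 4*16) = 7 + 31*(-384 - 1*64) = 7 + 31*(-384 - 64) = 7 + 31*(-448) = 7 - 13888 = -13881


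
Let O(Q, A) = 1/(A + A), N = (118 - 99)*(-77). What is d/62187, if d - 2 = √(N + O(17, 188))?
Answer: 2/62187 + I*√51708178/11691156 ≈ 3.2161e-5 + 0.00061507*I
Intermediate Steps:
N = -1463 (N = 19*(-77) = -1463)
O(Q, A) = 1/(2*A)
d = 2 + I*√51708178/188 (d = 2 + √(-1463 + (½)/188) = 2 + √(-1463 + (½)*(1/188)) = 2 + √(-1463 + 1/376) = 2 + √(-550087/376) = 2 + I*√51708178/188 ≈ 2.0 + 38.249*I)
d/62187 = (2 + I*√51708178/188)/62187 = (2 + I*√51708178/188)*(1/62187) = 2/62187 + I*√51708178/11691156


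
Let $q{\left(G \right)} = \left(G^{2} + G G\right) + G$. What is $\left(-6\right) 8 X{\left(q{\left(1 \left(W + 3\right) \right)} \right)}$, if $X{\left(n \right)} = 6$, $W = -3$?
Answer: $-288$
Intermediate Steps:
$q{\left(G \right)} = G + 2 G^{2}$ ($q{\left(G \right)} = \left(G^{2} + G^{2}\right) + G = 2 G^{2} + G = G + 2 G^{2}$)
$\left(-6\right) 8 X{\left(q{\left(1 \left(W + 3\right) \right)} \right)} = \left(-6\right) 8 \cdot 6 = \left(-48\right) 6 = -288$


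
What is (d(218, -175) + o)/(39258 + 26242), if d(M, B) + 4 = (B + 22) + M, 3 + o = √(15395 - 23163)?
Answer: 29/32750 + I*√1942/32750 ≈ 0.0008855 + 0.0013456*I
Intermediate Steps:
o = -3 + 2*I*√1942 (o = -3 + √(15395 - 23163) = -3 + √(-7768) = -3 + 2*I*√1942 ≈ -3.0 + 88.136*I)
d(M, B) = 18 + B + M (d(M, B) = -4 + ((B + 22) + M) = -4 + ((22 + B) + M) = -4 + (22 + B + M) = 18 + B + M)
(d(218, -175) + o)/(39258 + 26242) = ((18 - 175 + 218) + (-3 + 2*I*√1942))/(39258 + 26242) = (61 + (-3 + 2*I*√1942))/65500 = (58 + 2*I*√1942)*(1/65500) = 29/32750 + I*√1942/32750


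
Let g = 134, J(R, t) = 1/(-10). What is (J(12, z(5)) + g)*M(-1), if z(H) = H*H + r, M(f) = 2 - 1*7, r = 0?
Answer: -1339/2 ≈ -669.50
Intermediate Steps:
M(f) = -5 (M(f) = 2 - 7 = -5)
z(H) = H**2 (z(H) = H*H + 0 = H**2 + 0 = H**2)
J(R, t) = -1/10
(J(12, z(5)) + g)*M(-1) = (-1/10 + 134)*(-5) = (1339/10)*(-5) = -1339/2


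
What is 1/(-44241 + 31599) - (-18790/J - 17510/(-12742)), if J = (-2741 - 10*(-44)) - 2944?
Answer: -418788267925/84488748918 ≈ -4.9567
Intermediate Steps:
J = -5245 (J = (-2741 + 440) - 2944 = -2301 - 2944 = -5245)
1/(-44241 + 31599) - (-18790/J - 17510/(-12742)) = 1/(-44241 + 31599) - (-18790/(-5245) - 17510/(-12742)) = 1/(-12642) - (-18790*(-1/5245) - 17510*(-1/12742)) = -1/12642 - (3758/1049 + 8755/6371) = -1/12642 - 1*33126213/6683179 = -1/12642 - 33126213/6683179 = -418788267925/84488748918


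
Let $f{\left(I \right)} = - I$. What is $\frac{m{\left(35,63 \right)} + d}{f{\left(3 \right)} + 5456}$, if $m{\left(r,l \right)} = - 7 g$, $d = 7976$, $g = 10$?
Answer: $\frac{7906}{5453} \approx 1.4498$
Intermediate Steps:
$m{\left(r,l \right)} = -70$ ($m{\left(r,l \right)} = \left(-7\right) 10 = -70$)
$\frac{m{\left(35,63 \right)} + d}{f{\left(3 \right)} + 5456} = \frac{-70 + 7976}{\left(-1\right) 3 + 5456} = \frac{7906}{-3 + 5456} = \frac{7906}{5453}$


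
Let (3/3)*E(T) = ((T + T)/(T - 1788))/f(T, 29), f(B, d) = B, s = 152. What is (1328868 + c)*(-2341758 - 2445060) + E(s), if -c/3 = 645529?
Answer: 2379594922980155/818 ≈ 2.9090e+12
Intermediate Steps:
c = -1936587 (c = -3*645529 = -1936587)
E(T) = 2/(-1788 + T) (E(T) = ((T + T)/(T - 1788))/T = ((2*T)/(-1788 + T))/T = (2*T/(-1788 + T))/T = 2/(-1788 + T))
(1328868 + c)*(-2341758 - 2445060) + E(s) = (1328868 - 1936587)*(-2341758 - 2445060) + 2/(-1788 + 152) = -607719*(-4786818) + 2/(-1636) = 2909040248142 + 2*(-1/1636) = 2909040248142 - 1/818 = 2379594922980155/818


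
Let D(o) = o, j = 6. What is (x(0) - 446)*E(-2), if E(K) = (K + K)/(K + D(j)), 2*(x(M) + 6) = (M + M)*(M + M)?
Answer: 452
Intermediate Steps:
x(M) = -6 + 2*M² (x(M) = -6 + ((M + M)*(M + M))/2 = -6 + ((2*M)*(2*M))/2 = -6 + (4*M²)/2 = -6 + 2*M²)
E(K) = 2*K/(6 + K) (E(K) = (K + K)/(K + 6) = (2*K)/(6 + K) = 2*K/(6 + K))
(x(0) - 446)*E(-2) = ((-6 + 2*0²) - 446)*(2*(-2)/(6 - 2)) = ((-6 + 2*0) - 446)*(2*(-2)/4) = ((-6 + 0) - 446)*(2*(-2)*(¼)) = (-6 - 446)*(-1) = -452*(-1) = 452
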